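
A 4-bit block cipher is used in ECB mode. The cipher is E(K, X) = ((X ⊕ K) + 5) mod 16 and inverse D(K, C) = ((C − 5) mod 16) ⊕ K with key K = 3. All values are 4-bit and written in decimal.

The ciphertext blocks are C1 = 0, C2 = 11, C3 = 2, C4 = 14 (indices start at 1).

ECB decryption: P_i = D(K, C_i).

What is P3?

P3 = 14

P3: D(K, 2) = 14.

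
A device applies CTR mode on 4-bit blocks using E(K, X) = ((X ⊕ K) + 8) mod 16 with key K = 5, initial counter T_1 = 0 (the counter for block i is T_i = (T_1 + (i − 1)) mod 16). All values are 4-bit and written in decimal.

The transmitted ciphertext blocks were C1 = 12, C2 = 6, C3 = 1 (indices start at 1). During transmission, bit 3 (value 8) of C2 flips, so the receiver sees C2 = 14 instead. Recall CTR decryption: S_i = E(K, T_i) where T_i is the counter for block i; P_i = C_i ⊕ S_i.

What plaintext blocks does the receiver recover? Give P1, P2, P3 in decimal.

P1 = 1, P2 = 2, P3 = 14

Only C2 changed, to 14. In CTR, a change in C_i flips the same bit in P_i only; the keystream is unaffected. Decrypting the received ciphertext:
P1: T = 0, S = E(K, T) = 13; 12 ⊕ 13 = 1.
P2: T = 1, S = E(K, T) = 12; 14 ⊕ 12 = 2.
P3: T = 2, S = E(K, T) = 15; 1 ⊕ 15 = 14.
Blocks that differ from the original plaintext: P2.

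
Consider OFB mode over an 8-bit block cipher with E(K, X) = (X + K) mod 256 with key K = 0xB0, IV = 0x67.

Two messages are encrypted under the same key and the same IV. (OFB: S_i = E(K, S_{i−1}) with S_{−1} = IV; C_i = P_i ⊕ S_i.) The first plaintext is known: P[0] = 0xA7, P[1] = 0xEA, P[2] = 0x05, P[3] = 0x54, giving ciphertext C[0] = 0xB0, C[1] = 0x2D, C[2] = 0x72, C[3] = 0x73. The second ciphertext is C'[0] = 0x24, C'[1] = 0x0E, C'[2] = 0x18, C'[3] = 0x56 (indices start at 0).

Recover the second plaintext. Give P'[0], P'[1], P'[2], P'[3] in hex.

In OFB with a reused IV, both messages share the same keystream S_i, so C_i ⊕ C'_i = P_i ⊕ P'_i and thus P'_i = P_i ⊕ C_i ⊕ C'_i.
P'[0]: 0xA7 ⊕ 0xB0 ⊕ 0x24 = 0x33.
P'[1]: 0xEA ⊕ 0x2D ⊕ 0x0E = 0xC9.
P'[2]: 0x05 ⊕ 0x72 ⊕ 0x18 = 0x6F.
P'[3]: 0x54 ⊕ 0x73 ⊕ 0x56 = 0x71.

P'[0] = 0x33, P'[1] = 0xC9, P'[2] = 0x6F, P'[3] = 0x71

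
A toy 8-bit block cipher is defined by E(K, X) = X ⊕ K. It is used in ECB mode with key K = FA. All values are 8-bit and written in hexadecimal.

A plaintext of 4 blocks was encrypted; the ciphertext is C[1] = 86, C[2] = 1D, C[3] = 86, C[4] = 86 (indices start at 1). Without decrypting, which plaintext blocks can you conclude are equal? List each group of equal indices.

ECB encrypts each block independently with the same key, so equal ciphertext blocks imply equal plaintext blocks.
C[1] = C[3] = C[4] = 86, so P[1] = P[3] = P[4].

P[1] = P[3] = P[4]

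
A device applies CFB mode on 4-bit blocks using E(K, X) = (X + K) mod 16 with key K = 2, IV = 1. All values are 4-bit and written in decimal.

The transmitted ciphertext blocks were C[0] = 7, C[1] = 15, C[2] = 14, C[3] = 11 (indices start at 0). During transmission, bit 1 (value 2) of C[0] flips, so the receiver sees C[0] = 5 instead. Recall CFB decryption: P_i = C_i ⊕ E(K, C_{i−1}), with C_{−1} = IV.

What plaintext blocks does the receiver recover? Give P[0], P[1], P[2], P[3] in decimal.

Only C[0] changed, to 5. In CFB, a change in C_i flips the same bit in P_i and garbles P_{i+1}. Decrypting the received ciphertext:
P[0]: E(K, 1) = 3; 5 ⊕ 3 = 6.
P[1]: E(K, 5) = 7; 15 ⊕ 7 = 8.
P[2]: E(K, 15) = 1; 14 ⊕ 1 = 15.
P[3]: E(K, 14) = 0; 11 ⊕ 0 = 11.
Blocks that differ from the original plaintext: P[0], P[1].

P[0] = 6, P[1] = 8, P[2] = 15, P[3] = 11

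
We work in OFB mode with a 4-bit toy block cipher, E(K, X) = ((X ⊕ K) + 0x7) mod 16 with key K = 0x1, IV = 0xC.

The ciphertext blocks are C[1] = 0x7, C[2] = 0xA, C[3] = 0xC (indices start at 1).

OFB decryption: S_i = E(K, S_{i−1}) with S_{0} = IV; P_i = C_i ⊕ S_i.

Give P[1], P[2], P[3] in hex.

P[1]: S = E(K, 0xC) = 0x4; 0x7 ⊕ 0x4 = 0x3.
P[2]: S = E(K, 0x4) = 0xC; 0xA ⊕ 0xC = 0x6.
P[3]: S = E(K, 0xC) = 0x4; 0xC ⊕ 0x4 = 0x8.

P[1] = 0x3, P[2] = 0x6, P[3] = 0x8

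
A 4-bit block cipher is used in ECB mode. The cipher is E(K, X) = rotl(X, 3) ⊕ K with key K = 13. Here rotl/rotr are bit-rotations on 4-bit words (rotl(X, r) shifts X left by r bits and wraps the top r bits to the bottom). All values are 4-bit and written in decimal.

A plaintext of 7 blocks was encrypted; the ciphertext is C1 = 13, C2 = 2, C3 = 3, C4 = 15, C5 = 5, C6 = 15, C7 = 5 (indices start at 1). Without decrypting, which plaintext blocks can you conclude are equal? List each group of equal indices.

ECB encrypts each block independently with the same key, so equal ciphertext blocks imply equal plaintext blocks.
C4 = C6 = 15, so P4 = P6.
C5 = C7 = 5, so P5 = P7.

P4 = P6; P5 = P7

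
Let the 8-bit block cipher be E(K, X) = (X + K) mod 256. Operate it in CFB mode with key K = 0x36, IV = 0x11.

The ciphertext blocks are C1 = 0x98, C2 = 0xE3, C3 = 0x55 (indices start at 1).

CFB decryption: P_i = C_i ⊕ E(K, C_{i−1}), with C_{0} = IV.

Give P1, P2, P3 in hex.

P1: E(K, 0x11) = 0x47; 0x98 ⊕ 0x47 = 0xDF.
P2: E(K, 0x98) = 0xCE; 0xE3 ⊕ 0xCE = 0x2D.
P3: E(K, 0xE3) = 0x19; 0x55 ⊕ 0x19 = 0x4C.

P1 = 0xDF, P2 = 0x2D, P3 = 0x4C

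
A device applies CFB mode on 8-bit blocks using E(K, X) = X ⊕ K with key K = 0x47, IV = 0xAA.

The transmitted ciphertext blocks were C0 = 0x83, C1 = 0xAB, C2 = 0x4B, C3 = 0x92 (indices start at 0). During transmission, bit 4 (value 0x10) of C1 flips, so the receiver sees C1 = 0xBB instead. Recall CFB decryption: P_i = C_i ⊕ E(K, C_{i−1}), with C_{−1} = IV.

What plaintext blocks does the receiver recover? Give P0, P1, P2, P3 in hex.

Only C1 changed, to 0xBB. In CFB, a change in C_i flips the same bit in P_i and garbles P_{i+1}. Decrypting the received ciphertext:
P0: E(K, 0xAA) = 0xED; 0x83 ⊕ 0xED = 0x6E.
P1: E(K, 0x83) = 0xC4; 0xBB ⊕ 0xC4 = 0x7F.
P2: E(K, 0xBB) = 0xFC; 0x4B ⊕ 0xFC = 0xB7.
P3: E(K, 0x4B) = 0x0C; 0x92 ⊕ 0x0C = 0x9E.
Blocks that differ from the original plaintext: P1, P2.

P0 = 0x6E, P1 = 0x7F, P2 = 0xB7, P3 = 0x9E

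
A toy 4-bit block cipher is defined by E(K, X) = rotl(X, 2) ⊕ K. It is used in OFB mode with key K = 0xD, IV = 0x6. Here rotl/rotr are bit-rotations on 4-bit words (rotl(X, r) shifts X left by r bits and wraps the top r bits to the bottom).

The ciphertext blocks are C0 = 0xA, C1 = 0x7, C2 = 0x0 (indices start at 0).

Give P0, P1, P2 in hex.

P0 = 0xE, P1 = 0xB, P2 = 0xE

OFB decryption: S_i = E(K, S_{i−1}) with S_{−1} = IV; P_i = C_i ⊕ S_i.
P0: S = E(K, 0x6) = 0x4; 0xA ⊕ 0x4 = 0xE.
P1: S = E(K, 0x4) = 0xC; 0x7 ⊕ 0xC = 0xB.
P2: S = E(K, 0xC) = 0xE; 0x0 ⊕ 0xE = 0xE.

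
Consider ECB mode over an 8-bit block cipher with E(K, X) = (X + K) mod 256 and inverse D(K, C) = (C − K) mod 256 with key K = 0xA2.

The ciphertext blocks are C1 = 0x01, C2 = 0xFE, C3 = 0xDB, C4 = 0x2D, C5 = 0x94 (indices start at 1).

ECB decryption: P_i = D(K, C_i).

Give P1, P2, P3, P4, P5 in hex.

P1 = 0x5F, P2 = 0x5C, P3 = 0x39, P4 = 0x8B, P5 = 0xF2

P1: D(K, 0x01) = 0x5F.
P2: D(K, 0xFE) = 0x5C.
P3: D(K, 0xDB) = 0x39.
P4: D(K, 0x2D) = 0x8B.
P5: D(K, 0x94) = 0xF2.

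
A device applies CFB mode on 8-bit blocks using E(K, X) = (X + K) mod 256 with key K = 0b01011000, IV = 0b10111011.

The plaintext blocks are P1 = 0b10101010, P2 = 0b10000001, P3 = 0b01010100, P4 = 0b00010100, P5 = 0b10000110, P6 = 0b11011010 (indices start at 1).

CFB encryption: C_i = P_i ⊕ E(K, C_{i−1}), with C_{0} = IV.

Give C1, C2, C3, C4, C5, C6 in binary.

C1 = 0b10111001, C2 = 0b10010000, C3 = 0b10111100, C4 = 0b00000000, C5 = 0b11011110, C6 = 0b11101100

C1: E(K, 0b10111011) = 0b00010011; 0b10101010 ⊕ 0b00010011 = 0b10111001.
C2: E(K, 0b10111001) = 0b00010001; 0b10000001 ⊕ 0b00010001 = 0b10010000.
C3: E(K, 0b10010000) = 0b11101000; 0b01010100 ⊕ 0b11101000 = 0b10111100.
C4: E(K, 0b10111100) = 0b00010100; 0b00010100 ⊕ 0b00010100 = 0b00000000.
C5: E(K, 0b00000000) = 0b01011000; 0b10000110 ⊕ 0b01011000 = 0b11011110.
C6: E(K, 0b11011110) = 0b00110110; 0b11011010 ⊕ 0b00110110 = 0b11101100.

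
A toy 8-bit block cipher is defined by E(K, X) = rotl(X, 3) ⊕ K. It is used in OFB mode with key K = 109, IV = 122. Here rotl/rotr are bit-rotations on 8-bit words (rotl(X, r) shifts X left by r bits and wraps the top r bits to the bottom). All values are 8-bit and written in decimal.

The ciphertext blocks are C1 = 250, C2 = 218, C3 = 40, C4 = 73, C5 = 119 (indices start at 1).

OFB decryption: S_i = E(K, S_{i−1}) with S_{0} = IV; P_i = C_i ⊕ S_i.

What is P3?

P3 = 129

P1: S = E(K, 122) = 190; 250 ⊕ 190 = 68.
P2: S = E(K, 190) = 152; 218 ⊕ 152 = 66.
P3: S = E(K, 152) = 169; 40 ⊕ 169 = 129.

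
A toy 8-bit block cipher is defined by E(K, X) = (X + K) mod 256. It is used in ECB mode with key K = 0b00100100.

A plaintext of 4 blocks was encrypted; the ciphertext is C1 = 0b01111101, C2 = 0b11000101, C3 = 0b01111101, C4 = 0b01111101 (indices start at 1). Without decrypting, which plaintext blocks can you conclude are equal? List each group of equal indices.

ECB encrypts each block independently with the same key, so equal ciphertext blocks imply equal plaintext blocks.
C1 = C3 = C4 = 0b01111101, so P1 = P3 = P4.

P1 = P3 = P4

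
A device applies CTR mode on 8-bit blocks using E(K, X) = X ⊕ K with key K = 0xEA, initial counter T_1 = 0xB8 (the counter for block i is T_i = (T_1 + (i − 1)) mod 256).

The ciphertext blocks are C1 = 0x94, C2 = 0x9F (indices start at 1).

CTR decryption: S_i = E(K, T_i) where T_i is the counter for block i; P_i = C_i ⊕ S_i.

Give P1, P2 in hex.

P1: T = 0xB8, S = E(K, T) = 0x52; 0x94 ⊕ 0x52 = 0xC6.
P2: T = 0xB9, S = E(K, T) = 0x53; 0x9F ⊕ 0x53 = 0xCC.

P1 = 0xC6, P2 = 0xCC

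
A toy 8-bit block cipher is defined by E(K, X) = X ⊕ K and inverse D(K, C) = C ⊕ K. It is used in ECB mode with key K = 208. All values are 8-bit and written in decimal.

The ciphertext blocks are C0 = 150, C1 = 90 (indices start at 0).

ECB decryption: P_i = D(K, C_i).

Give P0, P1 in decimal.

P0: D(K, 150) = 70.
P1: D(K, 90) = 138.

P0 = 70, P1 = 138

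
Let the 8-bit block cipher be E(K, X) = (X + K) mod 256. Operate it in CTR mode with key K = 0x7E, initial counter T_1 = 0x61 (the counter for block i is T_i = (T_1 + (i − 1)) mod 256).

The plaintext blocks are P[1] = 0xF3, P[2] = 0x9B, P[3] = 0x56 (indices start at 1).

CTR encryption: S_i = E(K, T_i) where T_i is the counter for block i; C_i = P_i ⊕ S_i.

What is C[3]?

C[1]: T = 0x61, S = E(K, T) = 0xDF; 0xF3 ⊕ 0xDF = 0x2C.
C[2]: T = 0x62, S = E(K, T) = 0xE0; 0x9B ⊕ 0xE0 = 0x7B.
C[3]: T = 0x63, S = E(K, T) = 0xE1; 0x56 ⊕ 0xE1 = 0xB7.

C[3] = 0xB7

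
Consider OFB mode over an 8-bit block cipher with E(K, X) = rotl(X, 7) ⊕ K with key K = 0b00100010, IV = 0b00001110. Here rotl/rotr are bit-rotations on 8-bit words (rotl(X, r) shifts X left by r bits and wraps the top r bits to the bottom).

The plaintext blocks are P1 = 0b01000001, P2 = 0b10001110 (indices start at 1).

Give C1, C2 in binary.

OFB encryption: S_i = E(K, S_{i−1}) with S_{0} = IV; C_i = P_i ⊕ S_i.
C1: S = E(K, 0b00001110) = 0b00100101; 0b01000001 ⊕ 0b00100101 = 0b01100100.
C2: S = E(K, 0b00100101) = 0b10110000; 0b10001110 ⊕ 0b10110000 = 0b00111110.

C1 = 0b01100100, C2 = 0b00111110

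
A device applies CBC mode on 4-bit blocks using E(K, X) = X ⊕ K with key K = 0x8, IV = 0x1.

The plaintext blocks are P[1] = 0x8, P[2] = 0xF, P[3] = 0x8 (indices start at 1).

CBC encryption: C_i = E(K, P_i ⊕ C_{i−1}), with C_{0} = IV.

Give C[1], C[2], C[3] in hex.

C[1]: P[1] ⊕ 0x1 = 0x9; E(K, 0x9) = 0x1.
C[2]: P[2] ⊕ 0x1 = 0xE; E(K, 0xE) = 0x6.
C[3]: P[3] ⊕ 0x6 = 0xE; E(K, 0xE) = 0x6.

C[1] = 0x1, C[2] = 0x6, C[3] = 0x6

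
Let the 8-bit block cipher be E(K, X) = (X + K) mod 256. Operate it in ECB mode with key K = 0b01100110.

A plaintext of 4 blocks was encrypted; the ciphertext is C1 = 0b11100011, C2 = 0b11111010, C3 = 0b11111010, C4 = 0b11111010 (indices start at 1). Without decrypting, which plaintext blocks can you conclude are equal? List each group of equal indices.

ECB encrypts each block independently with the same key, so equal ciphertext blocks imply equal plaintext blocks.
C2 = C3 = C4 = 0b11111010, so P2 = P3 = P4.

P2 = P3 = P4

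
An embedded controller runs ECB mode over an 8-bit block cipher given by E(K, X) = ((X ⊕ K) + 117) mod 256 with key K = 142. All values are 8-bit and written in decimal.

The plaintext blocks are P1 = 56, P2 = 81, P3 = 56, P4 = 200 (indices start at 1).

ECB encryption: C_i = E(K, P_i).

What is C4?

C4 = 187

C4: E(K, 200) = 187.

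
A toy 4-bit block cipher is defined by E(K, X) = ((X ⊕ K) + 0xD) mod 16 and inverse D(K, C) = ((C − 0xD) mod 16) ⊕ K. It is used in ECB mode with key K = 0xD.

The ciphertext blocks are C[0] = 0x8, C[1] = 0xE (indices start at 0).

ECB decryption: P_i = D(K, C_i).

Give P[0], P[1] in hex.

P[0] = 0x6, P[1] = 0xC

P[0]: D(K, 0x8) = 0x6.
P[1]: D(K, 0xE) = 0xC.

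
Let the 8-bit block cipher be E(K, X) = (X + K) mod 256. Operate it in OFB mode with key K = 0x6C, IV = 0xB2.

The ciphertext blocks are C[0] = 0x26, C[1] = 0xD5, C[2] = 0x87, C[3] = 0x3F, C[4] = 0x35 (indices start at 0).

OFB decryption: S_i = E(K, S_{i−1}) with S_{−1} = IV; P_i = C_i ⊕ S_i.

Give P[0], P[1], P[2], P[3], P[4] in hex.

P[0] = 0x38, P[1] = 0x5F, P[2] = 0x71, P[3] = 0x5D, P[4] = 0xFB

P[0]: S = E(K, 0xB2) = 0x1E; 0x26 ⊕ 0x1E = 0x38.
P[1]: S = E(K, 0x1E) = 0x8A; 0xD5 ⊕ 0x8A = 0x5F.
P[2]: S = E(K, 0x8A) = 0xF6; 0x87 ⊕ 0xF6 = 0x71.
P[3]: S = E(K, 0xF6) = 0x62; 0x3F ⊕ 0x62 = 0x5D.
P[4]: S = E(K, 0x62) = 0xCE; 0x35 ⊕ 0xCE = 0xFB.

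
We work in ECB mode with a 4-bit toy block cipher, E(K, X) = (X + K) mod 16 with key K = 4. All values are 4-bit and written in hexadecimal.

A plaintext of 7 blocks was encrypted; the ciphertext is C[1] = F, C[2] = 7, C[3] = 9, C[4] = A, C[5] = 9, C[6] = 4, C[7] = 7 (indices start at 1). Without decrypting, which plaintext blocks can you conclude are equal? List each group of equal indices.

ECB encrypts each block independently with the same key, so equal ciphertext blocks imply equal plaintext blocks.
C[2] = C[7] = 7, so P[2] = P[7].
C[3] = C[5] = 9, so P[3] = P[5].

P[2] = P[7]; P[3] = P[5]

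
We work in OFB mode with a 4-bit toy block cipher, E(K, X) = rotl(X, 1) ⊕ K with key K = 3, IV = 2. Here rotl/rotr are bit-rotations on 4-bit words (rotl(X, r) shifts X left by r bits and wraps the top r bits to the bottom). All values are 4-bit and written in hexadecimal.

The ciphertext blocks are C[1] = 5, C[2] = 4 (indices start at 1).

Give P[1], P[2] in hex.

OFB decryption: S_i = E(K, S_{i−1}) with S_{0} = IV; P_i = C_i ⊕ S_i.
P[1]: S = E(K, 2) = 7; 5 ⊕ 7 = 2.
P[2]: S = E(K, 7) = D; 4 ⊕ D = 9.

P[1] = 2, P[2] = 9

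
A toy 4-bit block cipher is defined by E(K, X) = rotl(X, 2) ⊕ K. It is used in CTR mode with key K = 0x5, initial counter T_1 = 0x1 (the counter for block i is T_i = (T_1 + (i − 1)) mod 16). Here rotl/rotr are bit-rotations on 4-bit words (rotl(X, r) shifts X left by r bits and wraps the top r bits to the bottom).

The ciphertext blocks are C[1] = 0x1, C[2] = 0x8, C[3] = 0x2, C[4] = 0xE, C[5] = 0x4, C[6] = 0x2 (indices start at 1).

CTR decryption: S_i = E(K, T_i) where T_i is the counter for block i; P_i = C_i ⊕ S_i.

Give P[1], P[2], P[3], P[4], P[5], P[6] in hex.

P[1]: T = 0x1, S = E(K, T) = 0x1; 0x1 ⊕ 0x1 = 0x0.
P[2]: T = 0x2, S = E(K, T) = 0xD; 0x8 ⊕ 0xD = 0x5.
P[3]: T = 0x3, S = E(K, T) = 0x9; 0x2 ⊕ 0x9 = 0xB.
P[4]: T = 0x4, S = E(K, T) = 0x4; 0xE ⊕ 0x4 = 0xA.
P[5]: T = 0x5, S = E(K, T) = 0x0; 0x4 ⊕ 0x0 = 0x4.
P[6]: T = 0x6, S = E(K, T) = 0xC; 0x2 ⊕ 0xC = 0xE.

P[1] = 0x0, P[2] = 0x5, P[3] = 0xB, P[4] = 0xA, P[5] = 0x4, P[6] = 0xE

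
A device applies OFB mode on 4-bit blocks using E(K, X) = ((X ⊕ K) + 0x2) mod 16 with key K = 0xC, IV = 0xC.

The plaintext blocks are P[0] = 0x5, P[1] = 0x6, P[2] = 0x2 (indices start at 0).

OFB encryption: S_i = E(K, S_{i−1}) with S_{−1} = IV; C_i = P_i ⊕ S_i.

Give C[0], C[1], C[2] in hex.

C[0]: S = E(K, 0xC) = 0x2; 0x5 ⊕ 0x2 = 0x7.
C[1]: S = E(K, 0x2) = 0x0; 0x6 ⊕ 0x0 = 0x6.
C[2]: S = E(K, 0x0) = 0xE; 0x2 ⊕ 0xE = 0xC.

C[0] = 0x7, C[1] = 0x6, C[2] = 0xC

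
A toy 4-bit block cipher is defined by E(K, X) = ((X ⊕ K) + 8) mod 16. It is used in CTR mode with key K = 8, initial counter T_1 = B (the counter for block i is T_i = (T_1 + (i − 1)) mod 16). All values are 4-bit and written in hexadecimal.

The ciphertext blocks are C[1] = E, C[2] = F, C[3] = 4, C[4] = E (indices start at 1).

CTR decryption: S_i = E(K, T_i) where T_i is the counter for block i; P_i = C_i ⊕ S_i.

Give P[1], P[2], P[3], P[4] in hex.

P[1]: T = B, S = E(K, T) = B; E ⊕ B = 5.
P[2]: T = C, S = E(K, T) = C; F ⊕ C = 3.
P[3]: T = D, S = E(K, T) = D; 4 ⊕ D = 9.
P[4]: T = E, S = E(K, T) = E; E ⊕ E = 0.

P[1] = 5, P[2] = 3, P[3] = 9, P[4] = 0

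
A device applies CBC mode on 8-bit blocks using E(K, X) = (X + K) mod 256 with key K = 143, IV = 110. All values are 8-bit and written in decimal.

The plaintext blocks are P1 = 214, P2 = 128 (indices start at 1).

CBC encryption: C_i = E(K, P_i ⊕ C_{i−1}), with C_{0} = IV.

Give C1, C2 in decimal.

C1 = 71, C2 = 86

C1: P1 ⊕ 110 = 184; E(K, 184) = 71.
C2: P2 ⊕ 71 = 199; E(K, 199) = 86.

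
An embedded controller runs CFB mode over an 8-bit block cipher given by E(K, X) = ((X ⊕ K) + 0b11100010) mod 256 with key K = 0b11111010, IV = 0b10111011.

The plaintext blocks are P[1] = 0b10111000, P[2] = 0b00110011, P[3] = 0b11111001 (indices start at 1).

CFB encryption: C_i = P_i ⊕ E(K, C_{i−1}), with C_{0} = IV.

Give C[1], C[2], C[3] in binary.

C[1]: E(K, 0b10111011) = 0b00100011; 0b10111000 ⊕ 0b00100011 = 0b10011011.
C[2]: E(K, 0b10011011) = 0b01000011; 0b00110011 ⊕ 0b01000011 = 0b01110000.
C[3]: E(K, 0b01110000) = 0b01101100; 0b11111001 ⊕ 0b01101100 = 0b10010101.

C[1] = 0b10011011, C[2] = 0b01110000, C[3] = 0b10010101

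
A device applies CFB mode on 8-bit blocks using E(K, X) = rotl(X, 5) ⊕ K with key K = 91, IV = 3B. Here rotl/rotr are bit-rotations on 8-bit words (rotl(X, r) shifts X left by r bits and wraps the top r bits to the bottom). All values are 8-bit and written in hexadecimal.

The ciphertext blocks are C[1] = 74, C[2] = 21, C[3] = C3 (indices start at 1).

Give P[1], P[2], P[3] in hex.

P[1] = 82, P[2] = 3E, P[3] = 76

CFB decryption: P_i = C_i ⊕ E(K, C_{i−1}), with C_{0} = IV.
P[1]: E(K, 3B) = F6; 74 ⊕ F6 = 82.
P[2]: E(K, 74) = 1F; 21 ⊕ 1F = 3E.
P[3]: E(K, 21) = B5; C3 ⊕ B5 = 76.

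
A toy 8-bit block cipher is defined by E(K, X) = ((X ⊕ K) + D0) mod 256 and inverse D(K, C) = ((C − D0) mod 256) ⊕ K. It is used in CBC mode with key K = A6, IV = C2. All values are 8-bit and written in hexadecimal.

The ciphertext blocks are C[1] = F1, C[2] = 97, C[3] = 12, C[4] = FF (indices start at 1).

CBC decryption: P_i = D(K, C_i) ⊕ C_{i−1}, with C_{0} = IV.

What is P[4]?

P[4]: D(K, FF) = 89; 89 ⊕ 12 = 9B.

P[4] = 9B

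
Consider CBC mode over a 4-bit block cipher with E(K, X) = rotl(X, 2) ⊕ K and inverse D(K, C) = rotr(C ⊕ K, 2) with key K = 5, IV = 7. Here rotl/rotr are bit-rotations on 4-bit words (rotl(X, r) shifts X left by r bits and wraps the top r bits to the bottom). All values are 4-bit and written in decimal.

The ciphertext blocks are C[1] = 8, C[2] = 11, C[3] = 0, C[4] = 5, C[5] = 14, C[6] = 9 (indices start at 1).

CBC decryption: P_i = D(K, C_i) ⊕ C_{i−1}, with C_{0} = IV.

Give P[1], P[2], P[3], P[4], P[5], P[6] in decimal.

P[1]: D(K, 8) = 7; 7 ⊕ 7 = 0.
P[2]: D(K, 11) = 11; 11 ⊕ 8 = 3.
P[3]: D(K, 0) = 5; 5 ⊕ 11 = 14.
P[4]: D(K, 5) = 0; 0 ⊕ 0 = 0.
P[5]: D(K, 14) = 14; 14 ⊕ 5 = 11.
P[6]: D(K, 9) = 3; 3 ⊕ 14 = 13.

P[1] = 0, P[2] = 3, P[3] = 14, P[4] = 0, P[5] = 11, P[6] = 13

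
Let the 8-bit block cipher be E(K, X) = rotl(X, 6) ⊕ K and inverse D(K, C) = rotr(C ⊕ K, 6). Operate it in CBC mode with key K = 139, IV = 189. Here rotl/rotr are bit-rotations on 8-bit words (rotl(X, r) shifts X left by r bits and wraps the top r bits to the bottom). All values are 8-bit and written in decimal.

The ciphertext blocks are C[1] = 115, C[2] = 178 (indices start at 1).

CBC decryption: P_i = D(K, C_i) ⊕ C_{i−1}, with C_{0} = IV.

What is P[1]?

P[1]: D(K, 115) = 227; 227 ⊕ 189 = 94.

P[1] = 94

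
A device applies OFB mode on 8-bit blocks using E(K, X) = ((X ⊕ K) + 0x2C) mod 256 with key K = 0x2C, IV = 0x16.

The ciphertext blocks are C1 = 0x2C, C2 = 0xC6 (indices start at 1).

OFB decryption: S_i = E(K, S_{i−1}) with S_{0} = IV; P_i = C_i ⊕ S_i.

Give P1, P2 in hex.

P1 = 0x4A, P2 = 0xB0

P1: S = E(K, 0x16) = 0x66; 0x2C ⊕ 0x66 = 0x4A.
P2: S = E(K, 0x66) = 0x76; 0xC6 ⊕ 0x76 = 0xB0.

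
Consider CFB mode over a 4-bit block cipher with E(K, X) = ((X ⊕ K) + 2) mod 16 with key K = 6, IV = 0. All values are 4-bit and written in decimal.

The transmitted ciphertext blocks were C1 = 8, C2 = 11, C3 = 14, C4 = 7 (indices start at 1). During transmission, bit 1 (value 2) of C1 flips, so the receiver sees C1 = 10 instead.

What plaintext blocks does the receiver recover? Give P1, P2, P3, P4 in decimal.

P1 = 2, P2 = 5, P3 = 1, P4 = 13

CFB decryption: P_i = C_i ⊕ E(K, C_{i−1}), with C_{0} = IV.
Only C1 changed, to 10. In CFB, a change in C_i flips the same bit in P_i and garbles P_{i+1}. Decrypting the received ciphertext:
P1: E(K, 0) = 8; 10 ⊕ 8 = 2.
P2: E(K, 10) = 14; 11 ⊕ 14 = 5.
P3: E(K, 11) = 15; 14 ⊕ 15 = 1.
P4: E(K, 14) = 10; 7 ⊕ 10 = 13.
Blocks that differ from the original plaintext: P1, P2.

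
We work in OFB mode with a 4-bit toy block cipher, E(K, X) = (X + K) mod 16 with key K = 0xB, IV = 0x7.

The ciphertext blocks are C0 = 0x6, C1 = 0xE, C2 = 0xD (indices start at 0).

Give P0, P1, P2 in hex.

P0 = 0x4, P1 = 0x3, P2 = 0x5

OFB decryption: S_i = E(K, S_{i−1}) with S_{−1} = IV; P_i = C_i ⊕ S_i.
P0: S = E(K, 0x7) = 0x2; 0x6 ⊕ 0x2 = 0x4.
P1: S = E(K, 0x2) = 0xD; 0xE ⊕ 0xD = 0x3.
P2: S = E(K, 0xD) = 0x8; 0xD ⊕ 0x8 = 0x5.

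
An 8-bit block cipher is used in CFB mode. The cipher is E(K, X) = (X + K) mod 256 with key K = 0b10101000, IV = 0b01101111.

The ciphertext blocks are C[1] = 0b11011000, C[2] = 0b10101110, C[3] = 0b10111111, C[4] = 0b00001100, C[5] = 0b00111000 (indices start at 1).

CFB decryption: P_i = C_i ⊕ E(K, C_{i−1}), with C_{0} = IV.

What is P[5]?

P[5] = 0b10001100

P[5]: E(K, 0b00001100) = 0b10110100; 0b00111000 ⊕ 0b10110100 = 0b10001100.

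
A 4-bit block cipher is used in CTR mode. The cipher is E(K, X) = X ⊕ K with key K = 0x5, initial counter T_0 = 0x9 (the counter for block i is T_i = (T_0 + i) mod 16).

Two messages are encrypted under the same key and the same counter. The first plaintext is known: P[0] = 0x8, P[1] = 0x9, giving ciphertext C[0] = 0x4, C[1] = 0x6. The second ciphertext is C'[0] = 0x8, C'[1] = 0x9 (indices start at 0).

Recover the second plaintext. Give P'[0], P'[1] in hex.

P'[0] = 0x4, P'[1] = 0x6

In CTR with a reused counter, both messages share the same keystream S_i, so C_i ⊕ C'_i = P_i ⊕ P'_i and thus P'_i = P_i ⊕ C_i ⊕ C'_i.
P'[0]: 0x8 ⊕ 0x4 ⊕ 0x8 = 0x4.
P'[1]: 0x9 ⊕ 0x6 ⊕ 0x9 = 0x6.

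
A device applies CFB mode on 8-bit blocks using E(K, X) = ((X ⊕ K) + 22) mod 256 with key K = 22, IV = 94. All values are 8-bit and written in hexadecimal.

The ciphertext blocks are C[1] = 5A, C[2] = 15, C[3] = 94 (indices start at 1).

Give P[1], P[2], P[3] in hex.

P[1] = 82, P[2] = 8F, P[3] = CD

CFB decryption: P_i = C_i ⊕ E(K, C_{i−1}), with C_{0} = IV.
P[1]: E(K, 94) = D8; 5A ⊕ D8 = 82.
P[2]: E(K, 5A) = 9A; 15 ⊕ 9A = 8F.
P[3]: E(K, 15) = 59; 94 ⊕ 59 = CD.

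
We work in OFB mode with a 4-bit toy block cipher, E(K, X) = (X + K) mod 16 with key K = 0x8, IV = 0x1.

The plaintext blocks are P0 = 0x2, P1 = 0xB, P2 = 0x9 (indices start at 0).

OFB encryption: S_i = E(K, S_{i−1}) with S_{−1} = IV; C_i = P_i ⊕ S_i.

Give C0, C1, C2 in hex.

C0: S = E(K, 0x1) = 0x9; 0x2 ⊕ 0x9 = 0xB.
C1: S = E(K, 0x9) = 0x1; 0xB ⊕ 0x1 = 0xA.
C2: S = E(K, 0x1) = 0x9; 0x9 ⊕ 0x9 = 0x0.

C0 = 0xB, C1 = 0xA, C2 = 0x0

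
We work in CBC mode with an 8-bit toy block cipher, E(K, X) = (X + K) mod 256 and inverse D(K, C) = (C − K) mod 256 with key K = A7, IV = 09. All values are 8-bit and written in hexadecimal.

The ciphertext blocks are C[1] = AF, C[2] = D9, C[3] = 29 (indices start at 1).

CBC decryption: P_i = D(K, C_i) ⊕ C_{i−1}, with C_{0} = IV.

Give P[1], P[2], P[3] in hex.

P[1]: D(K, AF) = 08; 08 ⊕ 09 = 01.
P[2]: D(K, D9) = 32; 32 ⊕ AF = 9D.
P[3]: D(K, 29) = 82; 82 ⊕ D9 = 5B.

P[1] = 01, P[2] = 9D, P[3] = 5B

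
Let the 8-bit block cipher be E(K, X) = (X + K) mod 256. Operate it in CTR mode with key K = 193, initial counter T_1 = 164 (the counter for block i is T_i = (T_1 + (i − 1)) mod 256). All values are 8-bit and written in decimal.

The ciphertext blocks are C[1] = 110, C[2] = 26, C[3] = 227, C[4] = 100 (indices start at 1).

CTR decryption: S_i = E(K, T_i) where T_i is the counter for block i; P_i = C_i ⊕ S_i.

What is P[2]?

P[2] = 124

P[2]: T = 165, S = E(K, T) = 102; 26 ⊕ 102 = 124.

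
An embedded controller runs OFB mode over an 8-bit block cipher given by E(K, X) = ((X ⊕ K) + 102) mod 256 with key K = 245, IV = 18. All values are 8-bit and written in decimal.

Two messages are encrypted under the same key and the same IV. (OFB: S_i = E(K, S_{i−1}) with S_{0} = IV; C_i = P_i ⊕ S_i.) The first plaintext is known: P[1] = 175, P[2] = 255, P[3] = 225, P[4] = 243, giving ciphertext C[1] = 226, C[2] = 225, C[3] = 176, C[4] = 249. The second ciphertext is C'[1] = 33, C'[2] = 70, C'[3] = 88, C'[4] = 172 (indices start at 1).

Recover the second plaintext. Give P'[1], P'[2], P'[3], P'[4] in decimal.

In OFB with a reused IV, both messages share the same keystream S_i, so C_i ⊕ C'_i = P_i ⊕ P'_i and thus P'_i = P_i ⊕ C_i ⊕ C'_i.
P'[1]: 175 ⊕ 226 ⊕ 33 = 108.
P'[2]: 255 ⊕ 225 ⊕ 70 = 88.
P'[3]: 225 ⊕ 176 ⊕ 88 = 9.
P'[4]: 243 ⊕ 249 ⊕ 172 = 166.

P'[1] = 108, P'[2] = 88, P'[3] = 9, P'[4] = 166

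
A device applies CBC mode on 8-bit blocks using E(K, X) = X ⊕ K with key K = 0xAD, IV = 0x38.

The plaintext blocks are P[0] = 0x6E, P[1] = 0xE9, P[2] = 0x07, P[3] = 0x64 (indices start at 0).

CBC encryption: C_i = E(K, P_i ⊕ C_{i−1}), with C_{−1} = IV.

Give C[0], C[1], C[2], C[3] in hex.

C[0]: P[0] ⊕ 0x38 = 0x56; E(K, 0x56) = 0xFB.
C[1]: P[1] ⊕ 0xFB = 0x12; E(K, 0x12) = 0xBF.
C[2]: P[2] ⊕ 0xBF = 0xB8; E(K, 0xB8) = 0x15.
C[3]: P[3] ⊕ 0x15 = 0x71; E(K, 0x71) = 0xDC.

C[0] = 0xFB, C[1] = 0xBF, C[2] = 0x15, C[3] = 0xDC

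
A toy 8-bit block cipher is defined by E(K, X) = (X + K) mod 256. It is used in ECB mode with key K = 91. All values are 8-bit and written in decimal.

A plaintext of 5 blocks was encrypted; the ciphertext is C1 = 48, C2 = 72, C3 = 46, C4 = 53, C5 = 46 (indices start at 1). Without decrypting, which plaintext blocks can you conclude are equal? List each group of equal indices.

ECB encrypts each block independently with the same key, so equal ciphertext blocks imply equal plaintext blocks.
C3 = C5 = 46, so P3 = P5.

P3 = P5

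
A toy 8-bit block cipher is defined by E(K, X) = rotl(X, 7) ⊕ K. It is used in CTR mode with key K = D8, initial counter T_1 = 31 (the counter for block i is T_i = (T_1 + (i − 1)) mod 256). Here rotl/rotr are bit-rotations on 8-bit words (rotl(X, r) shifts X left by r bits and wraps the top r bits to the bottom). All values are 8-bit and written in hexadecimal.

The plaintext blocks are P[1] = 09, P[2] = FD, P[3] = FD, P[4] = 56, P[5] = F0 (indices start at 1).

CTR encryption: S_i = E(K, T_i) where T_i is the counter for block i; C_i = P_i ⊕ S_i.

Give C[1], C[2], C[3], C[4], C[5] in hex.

C[1]: T = 31, S = E(K, T) = 40; 09 ⊕ 40 = 49.
C[2]: T = 32, S = E(K, T) = C1; FD ⊕ C1 = 3C.
C[3]: T = 33, S = E(K, T) = 41; FD ⊕ 41 = BC.
C[4]: T = 34, S = E(K, T) = C2; 56 ⊕ C2 = 94.
C[5]: T = 35, S = E(K, T) = 42; F0 ⊕ 42 = B2.

C[1] = 49, C[2] = 3C, C[3] = BC, C[4] = 94, C[5] = B2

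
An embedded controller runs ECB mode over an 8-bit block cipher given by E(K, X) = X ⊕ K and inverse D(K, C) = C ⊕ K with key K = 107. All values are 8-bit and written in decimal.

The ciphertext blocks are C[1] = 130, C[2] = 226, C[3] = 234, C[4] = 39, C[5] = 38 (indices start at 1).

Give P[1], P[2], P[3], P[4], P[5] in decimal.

P[1] = 233, P[2] = 137, P[3] = 129, P[4] = 76, P[5] = 77

ECB decryption: P_i = D(K, C_i).
P[1]: D(K, 130) = 233.
P[2]: D(K, 226) = 137.
P[3]: D(K, 234) = 129.
P[4]: D(K, 39) = 76.
P[5]: D(K, 38) = 77.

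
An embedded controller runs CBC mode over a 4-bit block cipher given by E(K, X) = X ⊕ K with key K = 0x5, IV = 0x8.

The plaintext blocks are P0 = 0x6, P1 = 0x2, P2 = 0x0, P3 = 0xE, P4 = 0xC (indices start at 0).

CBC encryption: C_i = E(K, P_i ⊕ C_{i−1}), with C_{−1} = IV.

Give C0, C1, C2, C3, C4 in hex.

C0: P0 ⊕ 0x8 = 0xE; E(K, 0xE) = 0xB.
C1: P1 ⊕ 0xB = 0x9; E(K, 0x9) = 0xC.
C2: P2 ⊕ 0xC = 0xC; E(K, 0xC) = 0x9.
C3: P3 ⊕ 0x9 = 0x7; E(K, 0x7) = 0x2.
C4: P4 ⊕ 0x2 = 0xE; E(K, 0xE) = 0xB.

C0 = 0xB, C1 = 0xC, C2 = 0x9, C3 = 0x2, C4 = 0xB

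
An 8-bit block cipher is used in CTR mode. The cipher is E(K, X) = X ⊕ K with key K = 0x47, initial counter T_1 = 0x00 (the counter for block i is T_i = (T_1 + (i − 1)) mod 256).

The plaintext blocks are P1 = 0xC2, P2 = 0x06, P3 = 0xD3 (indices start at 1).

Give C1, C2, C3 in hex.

CTR encryption: S_i = E(K, T_i) where T_i is the counter for block i; C_i = P_i ⊕ S_i.
C1: T = 0x00, S = E(K, T) = 0x47; 0xC2 ⊕ 0x47 = 0x85.
C2: T = 0x01, S = E(K, T) = 0x46; 0x06 ⊕ 0x46 = 0x40.
C3: T = 0x02, S = E(K, T) = 0x45; 0xD3 ⊕ 0x45 = 0x96.

C1 = 0x85, C2 = 0x40, C3 = 0x96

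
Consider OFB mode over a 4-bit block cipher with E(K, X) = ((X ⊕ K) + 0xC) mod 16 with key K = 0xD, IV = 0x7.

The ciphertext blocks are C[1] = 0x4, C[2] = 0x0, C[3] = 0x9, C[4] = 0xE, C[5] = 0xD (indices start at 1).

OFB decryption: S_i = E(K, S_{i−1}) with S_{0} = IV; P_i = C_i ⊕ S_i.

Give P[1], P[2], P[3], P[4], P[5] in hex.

P[1]: S = E(K, 0x7) = 0x6; 0x4 ⊕ 0x6 = 0x2.
P[2]: S = E(K, 0x6) = 0x7; 0x0 ⊕ 0x7 = 0x7.
P[3]: S = E(K, 0x7) = 0x6; 0x9 ⊕ 0x6 = 0xF.
P[4]: S = E(K, 0x6) = 0x7; 0xE ⊕ 0x7 = 0x9.
P[5]: S = E(K, 0x7) = 0x6; 0xD ⊕ 0x6 = 0xB.

P[1] = 0x2, P[2] = 0x7, P[3] = 0xF, P[4] = 0x9, P[5] = 0xB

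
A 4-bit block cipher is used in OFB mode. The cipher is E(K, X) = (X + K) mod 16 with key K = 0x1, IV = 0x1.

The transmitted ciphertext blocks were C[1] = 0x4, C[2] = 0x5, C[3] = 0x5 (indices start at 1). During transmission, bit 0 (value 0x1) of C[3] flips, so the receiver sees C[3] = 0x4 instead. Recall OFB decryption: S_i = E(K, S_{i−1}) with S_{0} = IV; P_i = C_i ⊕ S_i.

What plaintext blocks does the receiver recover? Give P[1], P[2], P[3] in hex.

Only C[3] changed, to 0x4. In OFB, a change in C_i flips the same bit in P_i only; the keystream is unaffected. Decrypting the received ciphertext:
P[1]: S = E(K, 0x1) = 0x2; 0x4 ⊕ 0x2 = 0x6.
P[2]: S = E(K, 0x2) = 0x3; 0x5 ⊕ 0x3 = 0x6.
P[3]: S = E(K, 0x3) = 0x4; 0x4 ⊕ 0x4 = 0x0.
Blocks that differ from the original plaintext: P[3].

P[1] = 0x6, P[2] = 0x6, P[3] = 0x0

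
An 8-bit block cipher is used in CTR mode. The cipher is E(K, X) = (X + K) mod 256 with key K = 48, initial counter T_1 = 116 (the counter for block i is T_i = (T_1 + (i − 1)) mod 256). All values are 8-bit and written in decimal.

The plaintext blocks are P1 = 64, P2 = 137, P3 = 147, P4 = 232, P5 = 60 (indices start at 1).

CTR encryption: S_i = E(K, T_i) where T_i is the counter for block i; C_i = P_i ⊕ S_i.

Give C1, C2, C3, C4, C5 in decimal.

C1 = 228, C2 = 44, C3 = 53, C4 = 79, C5 = 148

C1: T = 116, S = E(K, T) = 164; 64 ⊕ 164 = 228.
C2: T = 117, S = E(K, T) = 165; 137 ⊕ 165 = 44.
C3: T = 118, S = E(K, T) = 166; 147 ⊕ 166 = 53.
C4: T = 119, S = E(K, T) = 167; 232 ⊕ 167 = 79.
C5: T = 120, S = E(K, T) = 168; 60 ⊕ 168 = 148.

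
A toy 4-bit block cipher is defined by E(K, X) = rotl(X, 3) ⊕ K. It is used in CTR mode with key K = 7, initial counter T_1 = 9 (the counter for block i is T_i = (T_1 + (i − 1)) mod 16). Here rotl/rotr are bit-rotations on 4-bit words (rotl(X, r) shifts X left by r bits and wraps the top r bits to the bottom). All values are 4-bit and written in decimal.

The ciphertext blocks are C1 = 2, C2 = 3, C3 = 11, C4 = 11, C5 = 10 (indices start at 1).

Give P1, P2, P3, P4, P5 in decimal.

CTR decryption: S_i = E(K, T_i) where T_i is the counter for block i; P_i = C_i ⊕ S_i.
P1: T = 9, S = E(K, T) = 11; 2 ⊕ 11 = 9.
P2: T = 10, S = E(K, T) = 2; 3 ⊕ 2 = 1.
P3: T = 11, S = E(K, T) = 10; 11 ⊕ 10 = 1.
P4: T = 12, S = E(K, T) = 1; 11 ⊕ 1 = 10.
P5: T = 13, S = E(K, T) = 9; 10 ⊕ 9 = 3.

P1 = 9, P2 = 1, P3 = 1, P4 = 10, P5 = 3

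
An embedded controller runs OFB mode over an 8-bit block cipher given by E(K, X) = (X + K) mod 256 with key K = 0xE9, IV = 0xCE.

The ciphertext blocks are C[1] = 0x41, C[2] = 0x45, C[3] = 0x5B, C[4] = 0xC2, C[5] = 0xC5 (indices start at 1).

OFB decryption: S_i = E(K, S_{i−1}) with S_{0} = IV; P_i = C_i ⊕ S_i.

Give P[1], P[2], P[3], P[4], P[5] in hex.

P[1]: S = E(K, 0xCE) = 0xB7; 0x41 ⊕ 0xB7 = 0xF6.
P[2]: S = E(K, 0xB7) = 0xA0; 0x45 ⊕ 0xA0 = 0xE5.
P[3]: S = E(K, 0xA0) = 0x89; 0x5B ⊕ 0x89 = 0xD2.
P[4]: S = E(K, 0x89) = 0x72; 0xC2 ⊕ 0x72 = 0xB0.
P[5]: S = E(K, 0x72) = 0x5B; 0xC5 ⊕ 0x5B = 0x9E.

P[1] = 0xF6, P[2] = 0xE5, P[3] = 0xD2, P[4] = 0xB0, P[5] = 0x9E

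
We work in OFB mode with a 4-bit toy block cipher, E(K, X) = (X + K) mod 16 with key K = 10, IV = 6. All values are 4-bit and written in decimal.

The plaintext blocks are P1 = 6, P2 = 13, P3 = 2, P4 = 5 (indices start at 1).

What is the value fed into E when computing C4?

OFB encryption: S_i = E(K, S_{i−1}) with S_{0} = IV; C_i = P_i ⊕ S_i.
C1: S = E(K, 6) = 0; 6 ⊕ 0 = 6.
C2: S = E(K, 0) = 10; 13 ⊕ 10 = 7.
C3: S = E(K, 10) = 4; 2 ⊕ 4 = 6.
C4: S = E(K, 4) = 14; 5 ⊕ 14 = 11.
So the input to E for block 4 is 4.

4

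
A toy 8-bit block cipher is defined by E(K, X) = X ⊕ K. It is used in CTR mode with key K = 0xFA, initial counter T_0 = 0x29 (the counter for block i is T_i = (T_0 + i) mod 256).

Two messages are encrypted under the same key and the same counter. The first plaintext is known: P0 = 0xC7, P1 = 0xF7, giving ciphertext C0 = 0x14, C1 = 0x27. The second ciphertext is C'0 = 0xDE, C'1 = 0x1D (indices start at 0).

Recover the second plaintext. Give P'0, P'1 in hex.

In CTR with a reused counter, both messages share the same keystream S_i, so C_i ⊕ C'_i = P_i ⊕ P'_i and thus P'_i = P_i ⊕ C_i ⊕ C'_i.
P'0: 0xC7 ⊕ 0x14 ⊕ 0xDE = 0x0D.
P'1: 0xF7 ⊕ 0x27 ⊕ 0x1D = 0xCD.

P'0 = 0x0D, P'1 = 0xCD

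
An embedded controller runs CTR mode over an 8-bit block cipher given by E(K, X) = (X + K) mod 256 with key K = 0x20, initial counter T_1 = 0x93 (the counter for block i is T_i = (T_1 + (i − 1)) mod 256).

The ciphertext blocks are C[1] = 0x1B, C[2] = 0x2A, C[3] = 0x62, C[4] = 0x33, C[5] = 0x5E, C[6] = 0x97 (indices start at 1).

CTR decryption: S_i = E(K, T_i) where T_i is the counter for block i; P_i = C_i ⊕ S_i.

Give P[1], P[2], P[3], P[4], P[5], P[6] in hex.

P[1] = 0xA8, P[2] = 0x9E, P[3] = 0xD7, P[4] = 0x85, P[5] = 0xE9, P[6] = 0x2F

P[1]: T = 0x93, S = E(K, T) = 0xB3; 0x1B ⊕ 0xB3 = 0xA8.
P[2]: T = 0x94, S = E(K, T) = 0xB4; 0x2A ⊕ 0xB4 = 0x9E.
P[3]: T = 0x95, S = E(K, T) = 0xB5; 0x62 ⊕ 0xB5 = 0xD7.
P[4]: T = 0x96, S = E(K, T) = 0xB6; 0x33 ⊕ 0xB6 = 0x85.
P[5]: T = 0x97, S = E(K, T) = 0xB7; 0x5E ⊕ 0xB7 = 0xE9.
P[6]: T = 0x98, S = E(K, T) = 0xB8; 0x97 ⊕ 0xB8 = 0x2F.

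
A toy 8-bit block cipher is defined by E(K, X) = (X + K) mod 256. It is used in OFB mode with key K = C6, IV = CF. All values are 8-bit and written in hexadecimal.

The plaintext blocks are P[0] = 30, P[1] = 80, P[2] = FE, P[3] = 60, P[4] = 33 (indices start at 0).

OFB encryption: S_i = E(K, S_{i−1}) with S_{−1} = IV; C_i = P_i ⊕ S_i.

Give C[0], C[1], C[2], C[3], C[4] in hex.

C[0]: S = E(K, CF) = 95; 30 ⊕ 95 = A5.
C[1]: S = E(K, 95) = 5B; 80 ⊕ 5B = DB.
C[2]: S = E(K, 5B) = 21; FE ⊕ 21 = DF.
C[3]: S = E(K, 21) = E7; 60 ⊕ E7 = 87.
C[4]: S = E(K, E7) = AD; 33 ⊕ AD = 9E.

C[0] = A5, C[1] = DB, C[2] = DF, C[3] = 87, C[4] = 9E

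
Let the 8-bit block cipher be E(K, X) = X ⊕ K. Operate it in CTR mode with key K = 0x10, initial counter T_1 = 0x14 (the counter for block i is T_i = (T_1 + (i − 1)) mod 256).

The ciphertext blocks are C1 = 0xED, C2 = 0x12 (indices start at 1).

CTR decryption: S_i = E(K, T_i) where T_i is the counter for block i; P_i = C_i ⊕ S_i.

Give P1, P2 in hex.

P1 = 0xE9, P2 = 0x17

P1: T = 0x14, S = E(K, T) = 0x04; 0xED ⊕ 0x04 = 0xE9.
P2: T = 0x15, S = E(K, T) = 0x05; 0x12 ⊕ 0x05 = 0x17.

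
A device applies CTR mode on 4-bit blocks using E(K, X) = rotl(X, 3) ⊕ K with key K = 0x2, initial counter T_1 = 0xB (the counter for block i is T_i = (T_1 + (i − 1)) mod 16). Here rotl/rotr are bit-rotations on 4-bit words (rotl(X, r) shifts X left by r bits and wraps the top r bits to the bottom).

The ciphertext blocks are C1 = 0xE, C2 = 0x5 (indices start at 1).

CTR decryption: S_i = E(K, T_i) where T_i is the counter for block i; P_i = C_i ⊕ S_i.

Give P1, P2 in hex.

P1: T = 0xB, S = E(K, T) = 0xF; 0xE ⊕ 0xF = 0x1.
P2: T = 0xC, S = E(K, T) = 0x4; 0x5 ⊕ 0x4 = 0x1.

P1 = 0x1, P2 = 0x1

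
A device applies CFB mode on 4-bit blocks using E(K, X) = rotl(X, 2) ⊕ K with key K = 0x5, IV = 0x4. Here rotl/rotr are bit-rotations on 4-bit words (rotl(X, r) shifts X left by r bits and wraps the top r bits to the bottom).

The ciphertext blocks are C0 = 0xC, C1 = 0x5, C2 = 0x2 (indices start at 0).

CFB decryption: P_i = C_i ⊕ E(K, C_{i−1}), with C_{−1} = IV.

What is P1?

P1 = 0x3

P1: E(K, 0xC) = 0x6; 0x5 ⊕ 0x6 = 0x3.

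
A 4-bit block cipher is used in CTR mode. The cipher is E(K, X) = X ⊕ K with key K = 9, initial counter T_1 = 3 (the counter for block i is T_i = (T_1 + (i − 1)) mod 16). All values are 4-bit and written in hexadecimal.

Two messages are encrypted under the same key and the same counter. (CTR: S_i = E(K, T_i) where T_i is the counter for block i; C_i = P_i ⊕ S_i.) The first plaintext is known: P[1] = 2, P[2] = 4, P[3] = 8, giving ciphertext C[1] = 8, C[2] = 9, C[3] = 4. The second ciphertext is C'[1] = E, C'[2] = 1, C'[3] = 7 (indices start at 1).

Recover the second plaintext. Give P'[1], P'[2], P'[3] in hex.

In CTR with a reused counter, both messages share the same keystream S_i, so C_i ⊕ C'_i = P_i ⊕ P'_i and thus P'_i = P_i ⊕ C_i ⊕ C'_i.
P'[1]: 2 ⊕ 8 ⊕ E = 4.
P'[2]: 4 ⊕ 9 ⊕ 1 = C.
P'[3]: 8 ⊕ 4 ⊕ 7 = B.

P'[1] = 4, P'[2] = C, P'[3] = B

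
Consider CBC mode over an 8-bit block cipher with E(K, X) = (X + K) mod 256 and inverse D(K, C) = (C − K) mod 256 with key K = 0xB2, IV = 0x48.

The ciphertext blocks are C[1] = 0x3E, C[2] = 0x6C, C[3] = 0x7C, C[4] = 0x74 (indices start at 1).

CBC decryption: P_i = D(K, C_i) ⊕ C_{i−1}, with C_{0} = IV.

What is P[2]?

P[2] = 0x84

P[2]: D(K, 0x6C) = 0xBA; 0xBA ⊕ 0x3E = 0x84.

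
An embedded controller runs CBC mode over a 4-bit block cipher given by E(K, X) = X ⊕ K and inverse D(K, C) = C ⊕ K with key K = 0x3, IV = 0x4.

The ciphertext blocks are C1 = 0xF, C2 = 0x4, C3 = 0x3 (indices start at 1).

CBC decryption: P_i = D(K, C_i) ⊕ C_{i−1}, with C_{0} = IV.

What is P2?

P2: D(K, 0x4) = 0x7; 0x7 ⊕ 0xF = 0x8.

P2 = 0x8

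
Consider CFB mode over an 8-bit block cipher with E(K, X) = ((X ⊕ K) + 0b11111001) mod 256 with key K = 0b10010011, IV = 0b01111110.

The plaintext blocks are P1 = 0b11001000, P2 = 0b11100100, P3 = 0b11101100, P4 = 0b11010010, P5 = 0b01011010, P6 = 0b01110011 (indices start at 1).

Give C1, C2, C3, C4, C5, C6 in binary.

C1 = 0b00101110, C2 = 0b01010010, C3 = 0b01010110, C4 = 0b01101100, C5 = 0b10100010, C6 = 0b01011001

CFB encryption: C_i = P_i ⊕ E(K, C_{i−1}), with C_{0} = IV.
C1: E(K, 0b01111110) = 0b11100110; 0b11001000 ⊕ 0b11100110 = 0b00101110.
C2: E(K, 0b00101110) = 0b10110110; 0b11100100 ⊕ 0b10110110 = 0b01010010.
C3: E(K, 0b01010010) = 0b10111010; 0b11101100 ⊕ 0b10111010 = 0b01010110.
C4: E(K, 0b01010110) = 0b10111110; 0b11010010 ⊕ 0b10111110 = 0b01101100.
C5: E(K, 0b01101100) = 0b11111000; 0b01011010 ⊕ 0b11111000 = 0b10100010.
C6: E(K, 0b10100010) = 0b00101010; 0b01110011 ⊕ 0b00101010 = 0b01011001.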